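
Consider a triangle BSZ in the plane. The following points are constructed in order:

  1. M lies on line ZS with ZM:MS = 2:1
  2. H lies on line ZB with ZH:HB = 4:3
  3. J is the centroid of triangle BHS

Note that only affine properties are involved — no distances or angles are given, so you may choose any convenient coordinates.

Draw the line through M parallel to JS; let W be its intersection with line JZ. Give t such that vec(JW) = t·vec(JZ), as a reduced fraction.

t = 1/3

Choose coordinates B = (0, 0), S = (1, 0), Z = (0, 1).
1. M lies on line ZS with ZM:MS = 2:1 ⇒ M = (2/3, 1/3)
2. H lies on line ZB with ZH:HB = 4:3 ⇒ H = (0, 3/7)
3. J is the centroid of triangle BHS ⇒ J = (1/3, 1/7)
through M parallel to JS: direction (2/3, -1/7); meets JZ at W = (2/9, 3/7)
W = J + t·(Z−J) with t = 1/3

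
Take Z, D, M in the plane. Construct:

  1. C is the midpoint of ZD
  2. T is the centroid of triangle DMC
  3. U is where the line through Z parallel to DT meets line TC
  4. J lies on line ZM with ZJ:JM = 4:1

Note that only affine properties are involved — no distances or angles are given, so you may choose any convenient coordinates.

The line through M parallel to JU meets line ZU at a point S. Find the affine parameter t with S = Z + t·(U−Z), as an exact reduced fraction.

Assign Z = (0, 0), D = (1, 0), M = (0, 1) — the answer is frame-independent, so this choice is without loss of generality.
1. C is the midpoint of ZD ⇒ C = (1/2, 0)
2. T is the centroid of triangle DMC ⇒ T = (1/2, 1/3)
3. U is where the line through Z parallel to DT meets line TC ⇒ U = (1/2, -1/3)
4. J lies on line ZM with ZJ:JM = 4:1 ⇒ J = (0, 4/5)
through M parallel to JU: direction (1/2, -17/15); meets ZU at S = (5/8, -5/12)
S = Z + t·(U−Z) with t = 5/4

t = 5/4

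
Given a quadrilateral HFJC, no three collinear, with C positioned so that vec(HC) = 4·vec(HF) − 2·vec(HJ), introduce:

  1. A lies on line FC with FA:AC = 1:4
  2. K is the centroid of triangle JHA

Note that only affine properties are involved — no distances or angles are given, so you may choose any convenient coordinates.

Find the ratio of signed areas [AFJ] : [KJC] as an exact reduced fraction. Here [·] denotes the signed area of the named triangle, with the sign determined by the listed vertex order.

Choose coordinates H = (0, 0), F = (1, 0), J = (0, 1), C = (4, -2).
1. A lies on line FC with FA:AC = 1:4 ⇒ A = (8/5, -2/5)
2. K is the centroid of triangle JHA ⇒ K = (8/15, 1/5)
2·[AFJ] = -1/5, 2·[KJC] = -8/5
[AFJ]:[KJC] = -1/5:-8/5 = 1/8

[AFJ]:[KJC] = 1/8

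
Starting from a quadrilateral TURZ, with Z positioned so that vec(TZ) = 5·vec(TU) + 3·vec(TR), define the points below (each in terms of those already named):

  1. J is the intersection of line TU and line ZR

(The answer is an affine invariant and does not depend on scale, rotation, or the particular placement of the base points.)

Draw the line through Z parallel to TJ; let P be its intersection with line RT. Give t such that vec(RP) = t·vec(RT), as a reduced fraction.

t = -2

Work in coordinates with T = (0, 0), U = (1, 0), R = (0, 1), Z = (5, 3).
1. J is the intersection of line TU and line ZR ⇒ J = (-5/2, 0)
through Z parallel to TJ: direction (-5/2, 0); meets RT at P = (0, 3)
P = R + t·(T−R) with t = -2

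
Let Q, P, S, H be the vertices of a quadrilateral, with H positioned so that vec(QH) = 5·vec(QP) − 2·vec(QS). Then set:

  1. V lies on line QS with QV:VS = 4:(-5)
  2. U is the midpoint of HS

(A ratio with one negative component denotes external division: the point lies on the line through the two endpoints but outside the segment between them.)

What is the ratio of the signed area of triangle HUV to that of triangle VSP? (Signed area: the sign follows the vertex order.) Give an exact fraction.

[HUV]:[VSP] = -5/2

Assign Q = (0, 0), P = (1, 0), S = (0, 1), H = (5, -2) — the answer is frame-independent, so this choice is without loss of generality.
1. V lies on line QS with QV:VS = 4:(-5) ⇒ V = (0, -4)
2. U is the midpoint of HS ⇒ U = (5/2, -1/2)
2·[HUV] = 25/2, 2·[VSP] = -5
[HUV]:[VSP] = 25/2:-5 = -5/2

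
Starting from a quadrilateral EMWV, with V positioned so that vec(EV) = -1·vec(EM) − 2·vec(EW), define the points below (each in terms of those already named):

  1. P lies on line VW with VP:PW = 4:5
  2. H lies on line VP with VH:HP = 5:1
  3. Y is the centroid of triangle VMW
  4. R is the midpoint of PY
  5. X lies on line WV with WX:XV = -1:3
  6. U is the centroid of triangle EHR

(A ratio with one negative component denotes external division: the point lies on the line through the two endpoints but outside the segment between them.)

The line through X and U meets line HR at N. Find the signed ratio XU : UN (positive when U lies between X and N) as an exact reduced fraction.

XU:UN = 355/11

Set E = (0, 0), M = (1, 0), W = (0, 1), V = (-1, -2); any affine frame gives the same invariant.
1. P lies on line VW with VP:PW = 4:5 ⇒ P = (-5/9, -2/3)
2. H lies on line VP with VH:HP = 5:1 ⇒ H = (-17/27, -8/9)
3. Y is the centroid of triangle VMW ⇒ Y = (0, -1/3)
4. R is the midpoint of PY ⇒ R = (-5/18, -1/2)
5. X lies on line WV with WX:XV = -1:3 ⇒ X = (1/2, 5/2)
6. U is the centroid of triangle EHR ⇒ U = (-49/162, -25/54)
line XU meets HR at N = (-1255/3834, -709/1278)
U = X + t·(N−X) with t = 355/366, so XU:UN = 355/366:11/366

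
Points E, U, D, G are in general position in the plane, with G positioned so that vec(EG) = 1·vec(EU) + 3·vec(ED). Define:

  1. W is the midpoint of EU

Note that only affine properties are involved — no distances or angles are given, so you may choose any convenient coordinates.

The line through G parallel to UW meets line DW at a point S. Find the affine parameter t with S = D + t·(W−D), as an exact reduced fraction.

Assign E = (0, 0), U = (1, 0), D = (0, 1), G = (1, 3) — the answer is frame-independent, so this choice is without loss of generality.
1. W is the midpoint of EU ⇒ W = (1/2, 0)
through G parallel to UW: direction (-1/2, 0); meets DW at S = (-1, 3)
S = D + t·(W−D) with t = -2

t = -2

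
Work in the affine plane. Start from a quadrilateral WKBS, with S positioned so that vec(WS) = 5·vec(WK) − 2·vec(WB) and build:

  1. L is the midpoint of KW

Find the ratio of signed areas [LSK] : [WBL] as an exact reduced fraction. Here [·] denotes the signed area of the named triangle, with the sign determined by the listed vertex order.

[LSK]:[WBL] = -2

Work in coordinates with W = (0, 0), K = (1, 0), B = (0, 1), S = (5, -2).
1. L is the midpoint of KW ⇒ L = (1/2, 0)
2·[LSK] = 1, 2·[WBL] = -1/2
[LSK]:[WBL] = 1:-1/2 = -2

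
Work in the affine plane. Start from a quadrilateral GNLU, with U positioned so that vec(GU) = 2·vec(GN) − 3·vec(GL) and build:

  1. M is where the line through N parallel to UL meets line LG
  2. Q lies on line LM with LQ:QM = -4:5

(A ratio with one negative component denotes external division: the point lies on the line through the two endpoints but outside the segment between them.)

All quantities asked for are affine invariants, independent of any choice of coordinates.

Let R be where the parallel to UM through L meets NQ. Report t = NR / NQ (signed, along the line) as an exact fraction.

t = 3/11

Choose coordinates G = (0, 0), N = (1, 0), L = (0, 1), U = (2, -3).
1. M is where the line through N parallel to UL meets line LG ⇒ M = (0, 2)
2. Q lies on line LM with LQ:QM = -4:5 ⇒ Q = (0, -3)
through L parallel to UM: direction (-2, 5); meets NQ at R = (8/11, -9/11)
R = N + t·(Q−N) with t = 3/11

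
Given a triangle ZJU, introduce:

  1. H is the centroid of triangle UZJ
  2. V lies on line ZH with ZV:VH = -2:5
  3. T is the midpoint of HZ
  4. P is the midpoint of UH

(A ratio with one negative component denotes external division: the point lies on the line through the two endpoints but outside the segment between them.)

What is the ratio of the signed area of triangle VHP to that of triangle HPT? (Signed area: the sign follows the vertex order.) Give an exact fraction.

Set Z = (0, 0), J = (1, 0), U = (0, 1); any affine frame gives the same invariant.
1. H is the centroid of triangle UZJ ⇒ H = (1/3, 1/3)
2. V lies on line ZH with ZV:VH = -2:5 ⇒ V = (-2/9, -2/9)
3. T is the midpoint of HZ ⇒ T = (1/6, 1/6)
4. P is the midpoint of UH ⇒ P = (1/6, 2/3)
2·[VHP] = 5/18, 2·[HPT] = 1/12
[VHP]:[HPT] = 5/18:1/12 = 10/3

[VHP]:[HPT] = 10/3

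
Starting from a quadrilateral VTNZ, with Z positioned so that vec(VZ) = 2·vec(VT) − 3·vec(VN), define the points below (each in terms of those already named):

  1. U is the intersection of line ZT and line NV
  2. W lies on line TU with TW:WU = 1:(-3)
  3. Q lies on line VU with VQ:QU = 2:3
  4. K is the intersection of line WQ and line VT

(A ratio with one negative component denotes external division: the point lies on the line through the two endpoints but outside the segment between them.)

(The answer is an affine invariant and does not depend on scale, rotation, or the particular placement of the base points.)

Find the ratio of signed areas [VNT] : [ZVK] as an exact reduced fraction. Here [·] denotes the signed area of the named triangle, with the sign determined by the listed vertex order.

Choose coordinates V = (0, 0), T = (1, 0), N = (0, 1), Z = (2, -3).
1. U is the intersection of line ZT and line NV ⇒ U = (0, 3)
2. W lies on line TU with TW:WU = 1:(-3) ⇒ W = (3/2, -3/2)
3. Q lies on line VU with VQ:QU = 2:3 ⇒ Q = (0, 6/5)
4. K is the intersection of line WQ and line VT ⇒ K = (2/3, 0)
2·[VNT] = -1, 2·[ZVK] = -2
[VNT]:[ZVK] = -1:-2 = 1/2

[VNT]:[ZVK] = 1/2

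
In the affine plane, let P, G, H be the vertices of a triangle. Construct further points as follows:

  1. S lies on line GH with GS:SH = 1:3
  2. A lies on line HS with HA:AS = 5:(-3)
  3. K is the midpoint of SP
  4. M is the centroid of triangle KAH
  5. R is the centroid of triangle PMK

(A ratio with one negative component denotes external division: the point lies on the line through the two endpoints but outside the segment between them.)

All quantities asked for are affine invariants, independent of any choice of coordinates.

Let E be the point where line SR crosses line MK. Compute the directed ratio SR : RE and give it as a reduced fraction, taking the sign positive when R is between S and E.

Set P = (0, 0), G = (1, 0), H = (0, 1); any affine frame gives the same invariant.
1. S lies on line GH with GS:SH = 1:3 ⇒ S = (3/4, 1/4)
2. A lies on line HS with HA:AS = 5:(-3) ⇒ A = (15/8, -7/8)
3. K is the midpoint of SP ⇒ K = (3/8, 1/8)
4. M is the centroid of triangle KAH ⇒ M = (3/4, 1/12)
5. R is the centroid of triangle PMK ⇒ R = (3/8, 5/72)
line SR meets MK at E = (15/32, 11/96)
R = S + t·(E−S) with t = 4/3, so SR:RE = 4/3:-1/3

SR:RE = -4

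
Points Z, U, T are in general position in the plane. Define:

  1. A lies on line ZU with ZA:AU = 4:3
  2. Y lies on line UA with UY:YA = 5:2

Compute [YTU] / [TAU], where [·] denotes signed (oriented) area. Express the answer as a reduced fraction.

Assign Z = (0, 0), U = (1, 0), T = (0, 1) — the answer is frame-independent, so this choice is without loss of generality.
1. A lies on line ZU with ZA:AU = 4:3 ⇒ A = (4/7, 0)
2. Y lies on line UA with UY:YA = 5:2 ⇒ Y = (34/49, 0)
2·[YTU] = -15/49, 2·[TAU] = 3/7
[YTU]:[TAU] = -15/49:3/7 = -5/7

[YTU]:[TAU] = -5/7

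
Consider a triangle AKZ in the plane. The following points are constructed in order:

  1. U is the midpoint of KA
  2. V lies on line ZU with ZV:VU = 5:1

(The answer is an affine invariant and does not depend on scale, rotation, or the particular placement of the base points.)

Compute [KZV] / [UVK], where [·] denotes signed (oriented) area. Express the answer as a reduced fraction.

[KZV]:[UVK] = -5

Set A = (0, 0), K = (1, 0), Z = (0, 1); any affine frame gives the same invariant.
1. U is the midpoint of KA ⇒ U = (1/2, 0)
2. V lies on line ZU with ZV:VU = 5:1 ⇒ V = (5/12, 1/6)
2·[KZV] = 5/12, 2·[UVK] = -1/12
[KZV]:[UVK] = 5/12:-1/12 = -5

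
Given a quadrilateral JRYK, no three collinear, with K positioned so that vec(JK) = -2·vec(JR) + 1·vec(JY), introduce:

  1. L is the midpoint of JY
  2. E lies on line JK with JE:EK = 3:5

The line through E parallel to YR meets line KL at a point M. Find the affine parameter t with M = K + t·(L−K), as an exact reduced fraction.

Work in coordinates with J = (0, 0), R = (1, 0), Y = (0, 1), K = (-2, 1).
1. L is the midpoint of JY ⇒ L = (0, 1/2)
2. E lies on line JK with JE:EK = 3:5 ⇒ E = (-3/4, 3/8)
through E parallel to YR: direction (1, -1); meets KL at M = (-7/6, 19/24)
M = K + t·(L−K) with t = 5/12

t = 5/12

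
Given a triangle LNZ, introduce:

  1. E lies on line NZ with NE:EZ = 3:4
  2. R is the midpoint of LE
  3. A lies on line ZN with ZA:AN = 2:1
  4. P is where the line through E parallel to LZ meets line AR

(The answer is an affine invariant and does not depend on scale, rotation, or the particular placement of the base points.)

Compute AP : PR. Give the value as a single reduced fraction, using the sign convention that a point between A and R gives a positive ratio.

AP:PR = 1/3

Assign L = (0, 0), N = (1, 0), Z = (0, 1) — the answer is frame-independent, so this choice is without loss of generality.
1. E lies on line NZ with NE:EZ = 3:4 ⇒ E = (4/7, 3/7)
2. R is the midpoint of LE ⇒ R = (2/7, 3/14)
3. A lies on line ZN with ZA:AN = 2:1 ⇒ A = (2/3, 1/3)
4. P is where the line through E parallel to LZ meets line AR ⇒ P = (4/7, 17/56)
P = A + t·(R−A) with t = 1/4, so AP:PR = t:(1−t) = 1/4:3/4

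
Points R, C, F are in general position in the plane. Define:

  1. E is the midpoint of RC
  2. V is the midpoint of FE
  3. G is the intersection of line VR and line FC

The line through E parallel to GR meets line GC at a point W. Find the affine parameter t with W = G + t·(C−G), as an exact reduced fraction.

t = 1/2

Set R = (0, 0), C = (1, 0), F = (0, 1); any affine frame gives the same invariant.
1. E is the midpoint of RC ⇒ E = (1/2, 0)
2. V is the midpoint of FE ⇒ V = (1/4, 1/2)
3. G is the intersection of line VR and line FC ⇒ G = (1/3, 2/3)
through E parallel to GR: direction (-1/3, -2/3); meets GC at W = (2/3, 1/3)
W = G + t·(C−G) with t = 1/2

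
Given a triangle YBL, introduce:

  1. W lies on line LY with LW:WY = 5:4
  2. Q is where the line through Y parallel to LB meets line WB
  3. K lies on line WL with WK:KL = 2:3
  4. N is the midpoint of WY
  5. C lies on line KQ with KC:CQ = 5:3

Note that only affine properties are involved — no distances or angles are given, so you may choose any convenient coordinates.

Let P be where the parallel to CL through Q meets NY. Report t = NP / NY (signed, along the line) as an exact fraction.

t = -22/5

Work in coordinates with Y = (0, 0), B = (1, 0), L = (0, 1).
1. W lies on line LY with LW:WY = 5:4 ⇒ W = (0, 4/9)
2. Q is where the line through Y parallel to LB meets line WB ⇒ Q = (-4/5, 4/5)
3. K lies on line WL with WK:KL = 2:3 ⇒ K = (0, 2/3)
4. N is the midpoint of WY ⇒ N = (0, 2/9)
5. C lies on line KQ with KC:CQ = 5:3 ⇒ C = (-1/2, 3/4)
through Q parallel to CL: direction (1/2, 1/4); meets NY at P = (0, 6/5)
P = N + t·(Y−N) with t = -22/5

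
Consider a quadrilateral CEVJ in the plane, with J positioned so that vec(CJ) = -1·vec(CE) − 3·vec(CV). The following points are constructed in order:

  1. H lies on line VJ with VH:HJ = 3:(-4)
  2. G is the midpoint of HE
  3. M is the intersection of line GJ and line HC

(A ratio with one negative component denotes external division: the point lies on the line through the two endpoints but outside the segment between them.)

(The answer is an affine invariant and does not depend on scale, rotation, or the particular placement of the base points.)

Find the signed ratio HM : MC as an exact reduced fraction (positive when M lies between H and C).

HM:MC = 20

Work in coordinates with C = (0, 0), E = (1, 0), V = (0, 1), J = (-1, -3).
1. H lies on line VJ with VH:HJ = 3:(-4) ⇒ H = (3, 13)
2. G is the midpoint of HE ⇒ G = (2, 13/2)
3. M is the intersection of line GJ and line HC ⇒ M = (1/7, 13/21)
M = H + t·(C−H) with t = 20/21, so HM:MC = t:(1−t) = 20/21:1/21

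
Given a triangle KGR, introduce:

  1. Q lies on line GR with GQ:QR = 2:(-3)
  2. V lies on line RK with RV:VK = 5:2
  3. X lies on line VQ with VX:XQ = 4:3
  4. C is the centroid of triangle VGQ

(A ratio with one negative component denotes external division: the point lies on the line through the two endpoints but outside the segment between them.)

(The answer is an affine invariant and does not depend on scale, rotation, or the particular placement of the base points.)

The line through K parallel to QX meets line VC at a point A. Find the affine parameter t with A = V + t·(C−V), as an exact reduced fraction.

t = -9/5

Set K = (0, 0), G = (1, 0), R = (0, 1); any affine frame gives the same invariant.
1. Q lies on line GR with GQ:QR = 2:(-3) ⇒ Q = (3, -2)
2. V lies on line RK with RV:VK = 5:2 ⇒ V = (0, 2/7)
3. X lies on line VQ with VX:XQ = 4:3 ⇒ X = (12/7, -50/49)
4. C is the centroid of triangle VGQ ⇒ C = (4/3, -4/7)
through K parallel to QX: direction (-9/7, 48/49); meets VC at A = (-12/5, 64/35)
A = V + t·(C−V) with t = -9/5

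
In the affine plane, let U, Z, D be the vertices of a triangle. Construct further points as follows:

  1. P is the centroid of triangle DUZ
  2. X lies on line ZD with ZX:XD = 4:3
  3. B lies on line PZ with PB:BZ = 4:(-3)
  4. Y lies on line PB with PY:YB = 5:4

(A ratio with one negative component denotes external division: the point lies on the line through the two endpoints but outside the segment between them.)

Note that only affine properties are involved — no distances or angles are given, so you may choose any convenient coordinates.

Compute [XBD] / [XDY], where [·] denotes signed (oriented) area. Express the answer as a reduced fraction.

Assign U = (0, 0), Z = (1, 0), D = (0, 1) — the answer is frame-independent, so this choice is without loss of generality.
1. P is the centroid of triangle DUZ ⇒ P = (1/3, 1/3)
2. X lies on line ZD with ZX:XD = 4:3 ⇒ X = (3/7, 4/7)
3. B lies on line PZ with PB:BZ = 4:(-3) ⇒ B = (3, -1)
4. Y lies on line PB with PY:YB = 5:4 ⇒ Y = (49/27, -11/27)
2·[XBD] = 3/7, 2·[XDY] = -11/63
[XBD]:[XDY] = 3/7:-11/63 = -27/11

[XBD]:[XDY] = -27/11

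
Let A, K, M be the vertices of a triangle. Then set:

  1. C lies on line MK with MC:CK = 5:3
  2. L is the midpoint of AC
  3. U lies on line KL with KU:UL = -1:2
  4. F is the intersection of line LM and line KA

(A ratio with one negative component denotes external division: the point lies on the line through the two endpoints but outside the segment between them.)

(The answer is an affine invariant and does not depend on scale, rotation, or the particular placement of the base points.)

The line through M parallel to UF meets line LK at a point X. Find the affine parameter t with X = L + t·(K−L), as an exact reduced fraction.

t = -26/3

Assign A = (0, 0), K = (1, 0), M = (0, 1) — the answer is frame-independent, so this choice is without loss of generality.
1. C lies on line MK with MC:CK = 5:3 ⇒ C = (5/8, 3/8)
2. L is the midpoint of AC ⇒ L = (5/16, 3/16)
3. U lies on line KL with KU:UL = -1:2 ⇒ U = (27/16, -3/16)
4. F is the intersection of line LM and line KA ⇒ F = (5/13, 0)
through M parallel to UF: direction (-271/208, 3/16); meets LK at X = (-271/48, 29/16)
X = L + t·(K−L) with t = -26/3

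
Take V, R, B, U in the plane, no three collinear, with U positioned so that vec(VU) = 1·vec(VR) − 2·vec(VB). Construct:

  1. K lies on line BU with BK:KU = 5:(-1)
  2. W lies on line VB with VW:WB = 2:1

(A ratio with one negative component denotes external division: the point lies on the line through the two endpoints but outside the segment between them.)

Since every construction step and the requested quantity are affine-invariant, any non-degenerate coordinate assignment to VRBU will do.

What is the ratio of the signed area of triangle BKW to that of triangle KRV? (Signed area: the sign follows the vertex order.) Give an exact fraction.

Work in coordinates with V = (0, 0), R = (1, 0), B = (0, 1), U = (1, -2).
1. K lies on line BU with BK:KU = 5:(-1) ⇒ K = (5/4, -11/4)
2. W lies on line VB with VW:WB = 2:1 ⇒ W = (0, 2/3)
2·[BKW] = -5/12, 2·[KRV] = 11/4
[BKW]:[KRV] = -5/12:11/4 = -5/33

[BKW]:[KRV] = -5/33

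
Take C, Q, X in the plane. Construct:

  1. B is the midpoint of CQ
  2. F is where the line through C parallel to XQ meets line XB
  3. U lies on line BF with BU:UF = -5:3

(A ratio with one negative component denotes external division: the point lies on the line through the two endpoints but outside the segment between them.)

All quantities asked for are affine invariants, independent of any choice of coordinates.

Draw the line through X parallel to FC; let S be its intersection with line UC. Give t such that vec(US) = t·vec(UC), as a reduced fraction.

Choose coordinates C = (0, 0), Q = (1, 0), X = (0, 1).
1. B is the midpoint of CQ ⇒ B = (1/2, 0)
2. F is where the line through C parallel to XQ meets line XB ⇒ F = (1, -1)
3. U lies on line BF with BU:UF = -5:3 ⇒ U = (7/4, -5/2)
through X parallel to FC: direction (-1, 1); meets UC at S = (-7/3, 10/3)
S = U + t·(C−U) with t = 7/3

t = 7/3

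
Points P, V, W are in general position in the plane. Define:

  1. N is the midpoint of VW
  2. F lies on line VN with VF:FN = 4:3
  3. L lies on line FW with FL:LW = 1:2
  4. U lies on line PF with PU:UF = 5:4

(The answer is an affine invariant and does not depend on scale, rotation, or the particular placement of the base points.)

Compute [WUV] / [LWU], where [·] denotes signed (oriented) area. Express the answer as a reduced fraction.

Assign P = (0, 0), V = (1, 0), W = (0, 1) — the answer is frame-independent, so this choice is without loss of generality.
1. N is the midpoint of VW ⇒ N = (1/2, 1/2)
2. F lies on line VN with VF:FN = 4:3 ⇒ F = (5/7, 2/7)
3. L lies on line FW with FL:LW = 1:2 ⇒ L = (10/21, 11/21)
4. U lies on line PF with PU:UF = 5:4 ⇒ U = (25/63, 10/63)
2·[WUV] = 4/9, 2·[LWU] = 40/189
[WUV]:[LWU] = 4/9:40/189 = 21/10

[WUV]:[LWU] = 21/10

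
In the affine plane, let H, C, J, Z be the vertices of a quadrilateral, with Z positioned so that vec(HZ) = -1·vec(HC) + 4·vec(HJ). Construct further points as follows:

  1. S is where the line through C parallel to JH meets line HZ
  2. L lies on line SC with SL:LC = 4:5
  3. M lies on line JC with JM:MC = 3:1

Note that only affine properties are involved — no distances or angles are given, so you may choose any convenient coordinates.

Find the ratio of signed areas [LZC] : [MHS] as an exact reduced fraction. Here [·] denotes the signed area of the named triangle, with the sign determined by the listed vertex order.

[LZC]:[MHS] = -160/117

Choose coordinates H = (0, 0), C = (1, 0), J = (0, 1), Z = (-1, 4).
1. S is where the line through C parallel to JH meets line HZ ⇒ S = (1, -4)
2. L lies on line SC with SL:LC = 4:5 ⇒ L = (1, -20/9)
3. M lies on line JC with JM:MC = 3:1 ⇒ M = (3/4, 1/4)
2·[LZC] = -40/9, 2·[MHS] = 13/4
[LZC]:[MHS] = -40/9:13/4 = -160/117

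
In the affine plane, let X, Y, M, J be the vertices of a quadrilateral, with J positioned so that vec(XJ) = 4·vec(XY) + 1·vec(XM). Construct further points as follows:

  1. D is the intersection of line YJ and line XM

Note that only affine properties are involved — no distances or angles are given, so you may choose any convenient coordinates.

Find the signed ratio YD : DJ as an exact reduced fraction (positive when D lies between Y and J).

YD:DJ = -1/4

Assign X = (0, 0), Y = (1, 0), M = (0, 1), J = (4, 1) — the answer is frame-independent, so this choice is without loss of generality.
1. D is the intersection of line YJ and line XM ⇒ D = (0, -1/3)
D = Y + t·(J−Y) with t = -1/3, so YD:DJ = t:(1−t) = -1/3:4/3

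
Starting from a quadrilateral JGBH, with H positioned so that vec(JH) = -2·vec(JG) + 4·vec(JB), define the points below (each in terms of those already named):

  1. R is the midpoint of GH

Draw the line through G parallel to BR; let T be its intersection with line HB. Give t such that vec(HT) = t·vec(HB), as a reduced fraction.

Work in coordinates with J = (0, 0), G = (1, 0), B = (0, 1), H = (-2, 4).
1. R is the midpoint of GH ⇒ R = (-1/2, 2)
through G parallel to BR: direction (-1/2, 1); meets HB at T = (2, -2)
T = H + t·(B−H) with t = 2

t = 2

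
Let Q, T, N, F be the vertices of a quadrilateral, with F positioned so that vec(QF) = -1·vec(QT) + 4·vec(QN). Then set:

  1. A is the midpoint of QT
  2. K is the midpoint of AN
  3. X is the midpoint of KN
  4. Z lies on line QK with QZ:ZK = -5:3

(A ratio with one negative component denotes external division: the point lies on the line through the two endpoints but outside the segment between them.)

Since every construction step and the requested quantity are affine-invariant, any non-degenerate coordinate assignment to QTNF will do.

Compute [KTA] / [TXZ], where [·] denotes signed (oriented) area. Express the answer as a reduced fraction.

[KTA]:[TXZ] = 4/13

Work in coordinates with Q = (0, 0), T = (1, 0), N = (0, 1), F = (-1, 4).
1. A is the midpoint of QT ⇒ A = (1/2, 0)
2. K is the midpoint of AN ⇒ K = (1/4, 1/2)
3. X is the midpoint of KN ⇒ X = (1/8, 3/4)
4. Z lies on line QK with QZ:ZK = -5:3 ⇒ Z = (5/8, 5/4)
2·[KTA] = -1/4, 2·[TXZ] = -13/16
[KTA]:[TXZ] = -1/4:-13/16 = 4/13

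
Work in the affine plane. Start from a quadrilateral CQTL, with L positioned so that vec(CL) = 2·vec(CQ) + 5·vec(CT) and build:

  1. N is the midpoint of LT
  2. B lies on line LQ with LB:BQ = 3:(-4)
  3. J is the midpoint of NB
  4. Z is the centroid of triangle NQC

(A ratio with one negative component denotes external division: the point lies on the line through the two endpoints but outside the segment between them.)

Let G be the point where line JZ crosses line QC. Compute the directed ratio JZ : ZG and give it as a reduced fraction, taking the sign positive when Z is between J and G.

Set C = (0, 0), Q = (1, 0), T = (0, 1), L = (2, 5); any affine frame gives the same invariant.
1. N is the midpoint of LT ⇒ N = (1, 3)
2. B lies on line LQ with LB:BQ = 3:(-4) ⇒ B = (5, 20)
3. J is the midpoint of NB ⇒ J = (3, 23/2)
4. Z is the centroid of triangle NQC ⇒ Z = (2/3, 1)
line JZ meets QC at G = (4/9, 0)
Z = J + t·(G−J) with t = 21/23, so JZ:ZG = 21/23:2/23

JZ:ZG = 21/2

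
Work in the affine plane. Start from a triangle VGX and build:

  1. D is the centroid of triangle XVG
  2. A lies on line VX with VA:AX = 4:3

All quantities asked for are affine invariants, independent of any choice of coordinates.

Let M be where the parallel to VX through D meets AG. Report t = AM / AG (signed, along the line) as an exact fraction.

Work in coordinates with V = (0, 0), G = (1, 0), X = (0, 1).
1. D is the centroid of triangle XVG ⇒ D = (1/3, 1/3)
2. A lies on line VX with VA:AX = 4:3 ⇒ A = (0, 4/7)
through D parallel to VX: direction (0, 1); meets AG at M = (1/3, 8/21)
M = A + t·(G−A) with t = 1/3

t = 1/3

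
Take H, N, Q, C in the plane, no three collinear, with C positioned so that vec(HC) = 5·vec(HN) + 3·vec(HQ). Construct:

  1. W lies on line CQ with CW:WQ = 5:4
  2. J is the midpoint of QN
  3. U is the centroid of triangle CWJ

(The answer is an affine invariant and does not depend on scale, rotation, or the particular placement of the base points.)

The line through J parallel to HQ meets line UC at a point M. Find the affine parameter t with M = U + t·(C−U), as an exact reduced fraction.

Assign H = (0, 0), N = (1, 0), Q = (0, 1), C = (5, 3) — the answer is frame-independent, so this choice is without loss of generality.
1. W lies on line CQ with CW:WQ = 5:4 ⇒ W = (20/9, 17/9)
2. J is the midpoint of QN ⇒ J = (1/2, 1/2)
3. U is the centroid of triangle CWJ ⇒ U = (139/54, 97/54)
through J parallel to HQ: direction (0, 1); meets UC at M = (1/2, 201/262)
M = U + t·(C−U) with t = -112/131

t = -112/131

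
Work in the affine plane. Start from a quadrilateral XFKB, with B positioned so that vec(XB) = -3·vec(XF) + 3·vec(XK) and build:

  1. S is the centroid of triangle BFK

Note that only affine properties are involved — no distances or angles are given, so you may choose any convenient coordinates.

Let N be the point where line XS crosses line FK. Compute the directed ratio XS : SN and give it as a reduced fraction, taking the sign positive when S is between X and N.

XS:SN = 2

Assign X = (0, 0), F = (1, 0), K = (0, 1), B = (-3, 3) — the answer is frame-independent, so this choice is without loss of generality.
1. S is the centroid of triangle BFK ⇒ S = (-2/3, 4/3)
line XS meets FK at N = (-1, 2)
S = X + t·(N−X) with t = 2/3, so XS:SN = 2/3:1/3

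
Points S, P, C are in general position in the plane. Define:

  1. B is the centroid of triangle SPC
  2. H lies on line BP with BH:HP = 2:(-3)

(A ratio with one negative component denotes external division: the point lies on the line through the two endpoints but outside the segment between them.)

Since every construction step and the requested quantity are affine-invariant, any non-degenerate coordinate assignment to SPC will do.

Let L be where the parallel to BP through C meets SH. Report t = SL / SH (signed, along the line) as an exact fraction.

t = 2

Assign S = (0, 0), P = (1, 0), C = (0, 1) — the answer is frame-independent, so this choice is without loss of generality.
1. B is the centroid of triangle SPC ⇒ B = (1/3, 1/3)
2. H lies on line BP with BH:HP = 2:(-3) ⇒ H = (-1, 1)
through C parallel to BP: direction (2/3, -1/3); meets SH at L = (-2, 2)
L = S + t·(H−S) with t = 2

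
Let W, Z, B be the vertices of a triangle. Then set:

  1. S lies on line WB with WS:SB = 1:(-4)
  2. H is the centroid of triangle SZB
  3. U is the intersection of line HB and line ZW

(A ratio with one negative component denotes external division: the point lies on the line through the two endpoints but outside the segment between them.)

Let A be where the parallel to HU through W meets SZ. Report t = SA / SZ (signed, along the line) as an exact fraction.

t = 1/8

Choose coordinates W = (0, 0), Z = (1, 0), B = (0, 1).
1. S lies on line WB with WS:SB = 1:(-4) ⇒ S = (0, -1/3)
2. H is the centroid of triangle SZB ⇒ H = (1/3, 2/9)
3. U is the intersection of line HB and line ZW ⇒ U = (3/7, 0)
through W parallel to HU: direction (2/21, -2/9); meets SZ at A = (1/8, -7/24)
A = S + t·(Z−S) with t = 1/8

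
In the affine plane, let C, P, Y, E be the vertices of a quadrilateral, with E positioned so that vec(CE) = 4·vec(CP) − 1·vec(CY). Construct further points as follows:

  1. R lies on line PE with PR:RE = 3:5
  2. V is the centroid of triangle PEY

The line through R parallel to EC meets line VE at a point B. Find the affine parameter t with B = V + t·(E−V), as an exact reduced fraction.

t = 5/8

Assign C = (0, 0), P = (1, 0), Y = (0, 1), E = (4, -1) — the answer is frame-independent, so this choice is without loss of generality.
1. R lies on line PE with PR:RE = 3:5 ⇒ R = (17/8, -3/8)
2. V is the centroid of triangle PEY ⇒ V = (5/3, 0)
through R parallel to EC: direction (-4, 1); meets VE at B = (25/8, -5/8)
B = V + t·(E−V) with t = 5/8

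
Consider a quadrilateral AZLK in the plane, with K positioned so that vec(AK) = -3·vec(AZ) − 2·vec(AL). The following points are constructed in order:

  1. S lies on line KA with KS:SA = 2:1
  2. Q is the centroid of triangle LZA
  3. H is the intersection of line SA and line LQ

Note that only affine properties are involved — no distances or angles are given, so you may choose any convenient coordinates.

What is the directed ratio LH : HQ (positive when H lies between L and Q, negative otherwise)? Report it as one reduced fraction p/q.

Work in coordinates with A = (0, 0), Z = (1, 0), L = (0, 1), K = (-3, -2).
1. S lies on line KA with KS:SA = 2:1 ⇒ S = (-1, -2/3)
2. Q is the centroid of triangle LZA ⇒ Q = (1/3, 1/3)
3. H is the intersection of line SA and line LQ ⇒ H = (3/8, 1/4)
H = L + t·(Q−L) with t = 9/8, so LH:HQ = t:(1−t) = 9/8:-1/8

LH:HQ = -9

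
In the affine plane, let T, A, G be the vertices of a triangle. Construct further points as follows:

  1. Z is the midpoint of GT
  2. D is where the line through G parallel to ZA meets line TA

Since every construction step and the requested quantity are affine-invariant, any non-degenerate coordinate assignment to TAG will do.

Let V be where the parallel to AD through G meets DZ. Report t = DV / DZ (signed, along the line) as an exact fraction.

t = 2

Set T = (0, 0), A = (1, 0), G = (0, 1); any affine frame gives the same invariant.
1. Z is the midpoint of GT ⇒ Z = (0, 1/2)
2. D is where the line through G parallel to ZA meets line TA ⇒ D = (2, 0)
through G parallel to AD: direction (1, 0); meets DZ at V = (-2, 1)
V = D + t·(Z−D) with t = 2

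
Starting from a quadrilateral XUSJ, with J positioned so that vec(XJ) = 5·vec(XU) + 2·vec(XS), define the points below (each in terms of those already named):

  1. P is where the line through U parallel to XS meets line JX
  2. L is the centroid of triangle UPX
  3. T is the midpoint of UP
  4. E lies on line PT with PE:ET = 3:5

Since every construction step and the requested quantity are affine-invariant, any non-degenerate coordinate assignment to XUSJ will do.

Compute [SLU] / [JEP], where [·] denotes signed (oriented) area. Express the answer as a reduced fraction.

[SLU]:[JEP] = -2/3

Work in coordinates with X = (0, 0), U = (1, 0), S = (0, 1), J = (5, 2).
1. P is where the line through U parallel to XS meets line JX ⇒ P = (1, 2/5)
2. L is the centroid of triangle UPX ⇒ L = (2/3, 2/15)
3. T is the midpoint of UP ⇒ T = (1, 1/5)
4. E lies on line PT with PE:ET = 3:5 ⇒ E = (1, 13/40)
2·[SLU] = 1/5, 2·[JEP] = -3/10
[SLU]:[JEP] = 1/5:-3/10 = -2/3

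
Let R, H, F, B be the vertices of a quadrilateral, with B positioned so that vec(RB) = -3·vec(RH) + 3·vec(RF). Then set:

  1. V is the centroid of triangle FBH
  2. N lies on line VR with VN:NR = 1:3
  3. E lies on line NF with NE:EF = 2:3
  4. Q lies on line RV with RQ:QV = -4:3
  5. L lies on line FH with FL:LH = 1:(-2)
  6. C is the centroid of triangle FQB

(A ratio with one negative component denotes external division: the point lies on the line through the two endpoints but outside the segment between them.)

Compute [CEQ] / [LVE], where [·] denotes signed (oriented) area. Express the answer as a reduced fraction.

Choose coordinates R = (0, 0), H = (1, 0), F = (0, 1), B = (-3, 3).
1. V is the centroid of triangle FBH ⇒ V = (-2/3, 4/3)
2. N lies on line VR with VN:NR = 1:3 ⇒ N = (-1/2, 1)
3. E lies on line NF with NE:EF = 2:3 ⇒ E = (-3/10, 1)
4. Q lies on line RV with RQ:QV = -4:3 ⇒ Q = (-8/3, 16/3)
5. L lies on line FH with FL:LH = 1:(-2) ⇒ L = (-1, 2)
6. C is the centroid of triangle FQB ⇒ C = (-17/9, 28/9)
2·[CEQ] = 17/9, 2·[LVE] = 2/15
[CEQ]:[LVE] = 17/9:2/15 = 85/6

[CEQ]:[LVE] = 85/6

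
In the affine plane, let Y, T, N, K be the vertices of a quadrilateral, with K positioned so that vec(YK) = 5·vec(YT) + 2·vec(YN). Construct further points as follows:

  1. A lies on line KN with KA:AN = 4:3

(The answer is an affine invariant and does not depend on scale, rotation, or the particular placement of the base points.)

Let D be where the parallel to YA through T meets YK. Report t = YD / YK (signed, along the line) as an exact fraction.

t = 1/2

Assign Y = (0, 0), T = (1, 0), N = (0, 1), K = (5, 2) — the answer is frame-independent, so this choice is without loss of generality.
1. A lies on line KN with KA:AN = 4:3 ⇒ A = (15/7, 10/7)
through T parallel to YA: direction (15/7, 10/7); meets YK at D = (5/2, 1)
D = Y + t·(K−Y) with t = 1/2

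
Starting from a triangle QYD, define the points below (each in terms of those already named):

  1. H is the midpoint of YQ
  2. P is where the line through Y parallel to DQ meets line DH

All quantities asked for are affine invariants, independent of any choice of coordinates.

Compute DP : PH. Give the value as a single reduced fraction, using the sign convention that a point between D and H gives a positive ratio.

DP:PH = -2

Choose coordinates Q = (0, 0), Y = (1, 0), D = (0, 1).
1. H is the midpoint of YQ ⇒ H = (1/2, 0)
2. P is where the line through Y parallel to DQ meets line DH ⇒ P = (1, -1)
P = D + t·(H−D) with t = 2, so DP:PH = t:(1−t) = 2:-1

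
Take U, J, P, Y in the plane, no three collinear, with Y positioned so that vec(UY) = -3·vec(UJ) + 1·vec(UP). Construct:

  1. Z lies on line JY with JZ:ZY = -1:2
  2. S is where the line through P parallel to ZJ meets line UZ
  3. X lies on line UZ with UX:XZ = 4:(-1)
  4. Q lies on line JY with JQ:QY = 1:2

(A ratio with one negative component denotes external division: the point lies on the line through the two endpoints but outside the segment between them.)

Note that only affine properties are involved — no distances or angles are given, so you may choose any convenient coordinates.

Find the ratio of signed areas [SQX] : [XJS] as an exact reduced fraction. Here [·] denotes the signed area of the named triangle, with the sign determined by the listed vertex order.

[SQX]:[XJS] = -4/3

Set U = (0, 0), J = (1, 0), P = (0, 1), Y = (-3, 1); any affine frame gives the same invariant.
1. Z lies on line JY with JZ:ZY = -1:2 ⇒ Z = (5, -1)
2. S is where the line through P parallel to ZJ meets line UZ ⇒ S = (20, -4)
3. X lies on line UZ with UX:XZ = 4:(-1) ⇒ X = (20/3, -4/3)
4. Q lies on line JY with JQ:QY = 1:2 ⇒ Q = (-1/3, 1/3)
2·[SQX] = 32/9, 2·[XJS] = -8/3
[SQX]:[XJS] = 32/9:-8/3 = -4/3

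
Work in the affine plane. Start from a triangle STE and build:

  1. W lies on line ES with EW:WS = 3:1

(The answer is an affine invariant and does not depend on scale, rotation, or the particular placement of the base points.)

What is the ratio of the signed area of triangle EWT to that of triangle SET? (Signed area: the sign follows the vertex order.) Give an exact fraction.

Choose coordinates S = (0, 0), T = (1, 0), E = (0, 1).
1. W lies on line ES with EW:WS = 3:1 ⇒ W = (0, 1/4)
2·[EWT] = 3/4, 2·[SET] = -1
[EWT]:[SET] = 3/4:-1 = -3/4

[EWT]:[SET] = -3/4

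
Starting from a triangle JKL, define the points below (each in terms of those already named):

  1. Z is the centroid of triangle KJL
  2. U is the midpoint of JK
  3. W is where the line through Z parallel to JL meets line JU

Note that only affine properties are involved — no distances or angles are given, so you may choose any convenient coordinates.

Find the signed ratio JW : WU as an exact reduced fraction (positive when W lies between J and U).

JW:WU = 2

Work in coordinates with J = (0, 0), K = (1, 0), L = (0, 1).
1. Z is the centroid of triangle KJL ⇒ Z = (1/3, 1/3)
2. U is the midpoint of JK ⇒ U = (1/2, 0)
3. W is where the line through Z parallel to JL meets line JU ⇒ W = (1/3, 0)
W = J + t·(U−J) with t = 2/3, so JW:WU = t:(1−t) = 2/3:1/3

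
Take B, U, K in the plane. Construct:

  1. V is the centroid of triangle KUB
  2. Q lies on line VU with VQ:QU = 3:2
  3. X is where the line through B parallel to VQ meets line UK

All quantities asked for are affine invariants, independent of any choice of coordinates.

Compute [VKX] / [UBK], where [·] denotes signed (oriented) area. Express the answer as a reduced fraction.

Work in coordinates with B = (0, 0), U = (1, 0), K = (0, 1).
1. V is the centroid of triangle KUB ⇒ V = (1/3, 1/3)
2. Q lies on line VU with VQ:QU = 3:2 ⇒ Q = (11/15, 2/15)
3. X is where the line through B parallel to VQ meets line UK ⇒ X = (2, -1)
2·[VKX] = -2/3, 2·[UBK] = -1
[VKX]:[UBK] = -2/3:-1 = 2/3

[VKX]:[UBK] = 2/3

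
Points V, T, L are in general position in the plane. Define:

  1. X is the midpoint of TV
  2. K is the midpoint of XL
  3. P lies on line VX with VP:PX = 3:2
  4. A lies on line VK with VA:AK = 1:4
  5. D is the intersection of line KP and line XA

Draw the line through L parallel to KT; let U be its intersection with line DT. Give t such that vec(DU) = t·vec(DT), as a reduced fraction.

Choose coordinates V = (0, 0), T = (1, 0), L = (0, 1).
1. X is the midpoint of TV ⇒ X = (1/2, 0)
2. K is the midpoint of XL ⇒ K = (1/4, 1/2)
3. P lies on line VX with VP:PX = 3:2 ⇒ P = (3/10, 0)
4. A lies on line VK with VA:AK = 1:4 ⇒ A = (1/20, 1/10)
5. D is the intersection of line KP and line XA ⇒ D = (13/44, 1/22)
through L parallel to KT: direction (3/4, -1/2); meets DT at U = (87/56, -1/28)
U = D + t·(T−D) with t = 25/14

t = 25/14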